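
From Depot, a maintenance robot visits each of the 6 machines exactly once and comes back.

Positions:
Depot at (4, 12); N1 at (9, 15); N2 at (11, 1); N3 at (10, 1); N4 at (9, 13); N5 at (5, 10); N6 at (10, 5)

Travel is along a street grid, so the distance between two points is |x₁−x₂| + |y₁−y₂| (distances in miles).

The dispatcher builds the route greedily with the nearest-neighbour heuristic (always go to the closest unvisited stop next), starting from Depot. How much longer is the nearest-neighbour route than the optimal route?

From Depot: N5=3, N4=6, N1=8, N6=13, N3=17, N2=18 → choose N5 (3).
From N5: N4=7, N1=9, N6=10, N3=14, N2=15 → choose N4 (7).
From N4: N1=2, N6=9, N3=13, N2=14 → choose N1 (2).
From N1: N6=11, N3=15, N2=16 → choose N6 (11).
From N6: N3=4, N2=5 → choose N3 (4).
From N3: N2=1 → choose N2 (1).
NN route Depot → N5 → N4 → N1 → N6 → N3 → N2 → Depot costs 46.
Optimal: Depot → N1 → N4 → N2 → N3 → N6 → N5 → Depot costs 42 (by enumerating all 360 distinct tours).
Excess = 46 − 42 = 4.

The nearest-neighbour route is 4 miles longer than optimal.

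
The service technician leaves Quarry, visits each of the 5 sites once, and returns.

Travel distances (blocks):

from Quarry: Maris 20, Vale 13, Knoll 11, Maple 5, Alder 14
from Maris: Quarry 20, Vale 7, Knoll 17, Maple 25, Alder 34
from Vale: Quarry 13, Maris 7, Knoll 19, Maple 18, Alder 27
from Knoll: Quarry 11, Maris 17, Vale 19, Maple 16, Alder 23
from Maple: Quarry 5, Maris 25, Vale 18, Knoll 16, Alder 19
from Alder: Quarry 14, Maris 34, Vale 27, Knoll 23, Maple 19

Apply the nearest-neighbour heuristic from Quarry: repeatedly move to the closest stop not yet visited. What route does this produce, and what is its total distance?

Nearest-neighbour total = 86 blocks; route Quarry → Maple → Knoll → Maris → Vale → Alder → Quarry.

From Quarry: distances to unvisited — Maple=5, Knoll=11, Vale=13, Alder=14, Maris=20. Nearest is Maple (5).
From Maple: distances to unvisited — Knoll=16, Vale=18, Alder=19, Maris=25. Nearest is Knoll (16).
From Knoll: distances to unvisited — Maris=17, Vale=19, Alder=23. Nearest is Maris (17).
From Maris: distances to unvisited — Vale=7, Alder=34. Nearest is Vale (7).
From Vale: distances to unvisited — Alder=27. Nearest is Alder (27).
Return Alder→Quarry: 14.
Total = 5 + 16 + 17 + 7 + 27 + 14 = 86.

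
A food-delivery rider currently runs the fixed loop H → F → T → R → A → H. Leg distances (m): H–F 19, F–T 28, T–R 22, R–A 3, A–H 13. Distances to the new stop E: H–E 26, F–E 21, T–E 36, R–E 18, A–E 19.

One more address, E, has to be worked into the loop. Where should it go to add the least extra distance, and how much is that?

Insertion cost between consecutive stops i–j is d(i,E) + d(E,j) − d(i,j):
  between H and F: 26 + 21 − 19 = 28
  between F and T: 21 + 36 − 28 = 29
  between T and R: 36 + 18 − 22 = 32
  between R and A: 18 + 19 − 3 = 34
  between A and H: 19 + 26 − 13 = 32
Cheapest insertion is between H and F, adding 28.
New total = 85 + 28 = 113.

Minimum extra distance: 28 m, inserting E between H and F.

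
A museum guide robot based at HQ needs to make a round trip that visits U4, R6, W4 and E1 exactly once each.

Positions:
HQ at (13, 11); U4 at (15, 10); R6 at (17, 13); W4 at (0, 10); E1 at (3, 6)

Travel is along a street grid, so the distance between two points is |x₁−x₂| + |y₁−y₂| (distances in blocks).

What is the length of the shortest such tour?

Shortest round trip = 48 blocks.

With 4 stops there are 4!/2 = 12 distinct round trips (a route and its reverse cost the same).
HQ→U4→R6→W4→E1→HQ: 3+5+20+7+15 = 50
HQ→U4→R6→E1→W4→HQ: 3+5+21+7+14 = 50
HQ→U4→W4→R6→E1→HQ: 3+15+20+21+15 = 74
HQ→U4→W4→E1→R6→HQ: 3+15+7+21+6 = 52
HQ→U4→E1→R6→W4→HQ: 3+16+21+20+14 = 74
HQ→U4→E1→W4→R6→HQ: 3+16+7+20+6 = 52
HQ→R6→U4→W4→E1→HQ: 6+5+15+7+15 = 48
HQ→R6→U4→E1→W4→HQ: 6+5+16+7+14 = 48
HQ→R6→W4→U4→E1→HQ: 6+20+15+16+15 = 72
HQ→R6→E1→U4→W4→HQ: 6+21+16+15+14 = 72
HQ→W4→U4→R6→E1→HQ: 14+15+5+21+15 = 70
HQ→W4→R6→U4→E1→HQ: 14+20+5+16+15 = 70
The minimum is 48.
One optimal route: HQ → R6 → U4 → W4 → E1 → HQ (or its reverse).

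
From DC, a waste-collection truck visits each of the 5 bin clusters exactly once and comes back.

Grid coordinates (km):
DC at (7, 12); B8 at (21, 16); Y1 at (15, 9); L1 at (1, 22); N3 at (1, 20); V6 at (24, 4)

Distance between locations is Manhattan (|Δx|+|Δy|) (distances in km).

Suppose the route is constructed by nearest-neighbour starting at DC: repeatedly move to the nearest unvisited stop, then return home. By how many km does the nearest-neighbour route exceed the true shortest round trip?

The nearest-neighbour route is 14 km longer than optimal.

DC: Y1=11, N3=14, L1=16, B8=18, V6=25 ⇒ Y1
Y1: B8=13, V6=14, N3=25, L1=27 ⇒ B8
B8: V6=15, N3=24, L1=26 ⇒ V6
V6: N3=39, L1=41 ⇒ N3
N3: L1=2 ⇒ L1
NN route DC → Y1 → B8 → V6 → N3 → L1 → DC costs 96.
Optimal: DC → Y1 → V6 → B8 → L1 → N3 → DC costs 82 (by enumerating all 60 distinct tours).
Excess = 96 − 82 = 14.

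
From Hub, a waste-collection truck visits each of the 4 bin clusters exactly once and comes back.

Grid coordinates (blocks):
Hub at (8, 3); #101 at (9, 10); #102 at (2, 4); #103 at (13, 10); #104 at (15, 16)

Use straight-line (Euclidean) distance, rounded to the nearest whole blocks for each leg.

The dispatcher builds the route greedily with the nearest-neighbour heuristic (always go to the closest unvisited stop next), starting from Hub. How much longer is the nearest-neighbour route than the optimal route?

From Hub: #102=6, #101=7, #103=9, #104=15 → choose #102 (6).
From #102: #101=9, #103=13, #104=18 → choose #101 (9).
From #101: #103=4, #104=8 → choose #103 (4).
From #103: #104=6 → choose #104 (6).
NN route Hub → #102 → #101 → #103 → #104 → Hub costs 40.
Optimal: Hub → #102 → #101 → #104 → #103 → Hub costs 38 (by enumerating all 12 distinct tours).
Excess = 40 − 38 = 2.

Excess over optimum: 2 blocks.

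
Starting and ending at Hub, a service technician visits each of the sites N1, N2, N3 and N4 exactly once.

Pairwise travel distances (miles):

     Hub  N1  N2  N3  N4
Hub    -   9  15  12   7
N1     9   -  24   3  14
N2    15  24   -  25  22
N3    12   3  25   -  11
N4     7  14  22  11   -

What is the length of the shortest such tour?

Minimum total distance: 60 miles.

Hub → N1 → N2 → N3 → N4 → Hub: 9+24+25+11+7 = 76
Hub → N1 → N2 → N4 → N3 → Hub: 9+24+22+11+12 = 78
Hub → N1 → N3 → N2 → N4 → Hub: 9+3+25+22+7 = 66
Hub → N1 → N3 → N4 → N2 → Hub: 9+3+11+22+15 = 60
Hub → N1 → N4 → N2 → N3 → Hub: 9+14+22+25+12 = 82
Hub → N1 → N4 → N3 → N2 → Hub: 9+14+11+25+15 = 74
Hub → N2 → N1 → N3 → N4 → Hub: 15+24+3+11+7 = 60
Hub → N2 → N1 → N4 → N3 → Hub: 15+24+14+11+12 = 76
Hub → N2 → N3 → N1 → N4 → Hub: 15+25+3+14+7 = 64
Hub → N2 → N4 → N1 → N3 → Hub: 15+22+14+3+12 = 66
Hub → N3 → N1 → N2 → N4 → Hub: 12+3+24+22+7 = 68
Hub → N3 → N2 → N1 → N4 → Hub: 12+25+24+14+7 = 82
The minimum is 60.
One optimal route: Hub → N1 → N3 → N4 → N2 → Hub (or its reverse).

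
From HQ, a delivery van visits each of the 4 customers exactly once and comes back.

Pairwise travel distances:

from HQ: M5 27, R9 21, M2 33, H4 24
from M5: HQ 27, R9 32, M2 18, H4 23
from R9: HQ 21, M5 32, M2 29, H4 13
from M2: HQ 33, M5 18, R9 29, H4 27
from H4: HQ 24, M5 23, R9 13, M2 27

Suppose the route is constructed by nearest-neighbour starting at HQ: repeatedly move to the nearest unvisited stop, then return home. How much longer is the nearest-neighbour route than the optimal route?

Excess over optimum: 2.

HQ: R9=21, H4=24, M5=27, M2=33 ⇒ R9
R9: H4=13, M2=29, M5=32 ⇒ H4
H4: M5=23, M2=27 ⇒ M5
M5: M2=18 ⇒ M2
NN route HQ → R9 → H4 → M5 → M2 → HQ costs 108.
Optimal: HQ → M5 → M2 → H4 → R9 → HQ costs 106 (by enumerating all 12 distinct tours).
Excess = 108 − 106 = 2.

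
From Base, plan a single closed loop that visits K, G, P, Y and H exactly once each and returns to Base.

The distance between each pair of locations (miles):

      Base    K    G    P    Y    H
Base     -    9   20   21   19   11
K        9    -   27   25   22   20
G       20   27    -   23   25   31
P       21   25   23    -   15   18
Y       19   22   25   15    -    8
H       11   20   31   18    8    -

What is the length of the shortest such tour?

With 5 stops there are 5!/2 = 60 distinct round trips (a route and its reverse cost the same).
Base - K - G - P - Y - H - Base: 9+27+23+15+8+11 = 93
Base - K - G - P - H - Y - Base: 9+27+23+18+8+19 = 104
Base - K - G - Y - P - H - Base: 9+27+25+15+18+11 = 105
Base - K - G - Y - H - P - Base: 9+27+25+8+18+21 = 108
Base - K - G - H - P - Y - Base: 9+27+31+18+15+19 = 119
Base - K - G - H - Y - P - Base: 9+27+31+8+15+21 = 111
Base - K - P - G - Y - H - Base: 9+25+23+25+8+11 = 101
Base - K - P - G - H - Y - Base: 9+25+23+31+8+19 = 115
Base - K - P - Y - G - H - Base: 9+25+15+25+31+11 = 116
Base - K - P - Y - H - G - Base: 9+25+15+8+31+20 = 108
Base - K - P - H - G - Y - Base: 9+25+18+31+25+19 = 127
Base - K - P - H - Y - G - Base: 9+25+18+8+25+20 = 105
Base - K - Y - G - P - H - Base: 9+22+25+23+18+11 = 108
Base - K - Y - G - H - P - Base: 9+22+25+31+18+21 = 126
… (46 more)
The minimum is 93.
One optimal route: Base → K → G → P → Y → H → Base (or its reverse).

Minimum total distance: 93 miles.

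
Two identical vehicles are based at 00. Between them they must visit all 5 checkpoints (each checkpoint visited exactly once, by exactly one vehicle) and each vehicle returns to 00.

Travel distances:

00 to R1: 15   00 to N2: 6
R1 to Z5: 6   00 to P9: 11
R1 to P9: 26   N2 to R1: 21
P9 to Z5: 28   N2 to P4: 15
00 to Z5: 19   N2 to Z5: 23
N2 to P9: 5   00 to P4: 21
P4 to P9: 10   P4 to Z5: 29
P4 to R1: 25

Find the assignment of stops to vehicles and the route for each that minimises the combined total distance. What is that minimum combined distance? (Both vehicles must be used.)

Try each way of splitting the stops between the two vehicles (each non-empty) and, for each split, find the best tour for each vehicle:
  {N2} + {P4, R1, P9, Z5}: 12 + 71 = 83
  {P4} + {N2, R1, P9, Z5}: 42 + 60 = 102
  {N2, P4} + {R1, P9, Z5}: 42 + 60 = 102
  {R1} + {N2, P4, P9, Z5}: 30 + 69 = 99
  {N2, R1} + {P4, P9, Z5}: 42 + 69 = 111
  {P4, R1} + {N2, P9, Z5}: 61 + 58 = 119
  … (15 splits in total)
  {N2, P4, P9} + {R1, Z5}: 42 + 40 = 82  ← best
Best: vehicle 1 00 → N2 → P4 → P9 → 00 = 42; vehicle 2 00 → R1 → Z5 → 00 = 40; combined 82.

82 — the smallest possible combined total.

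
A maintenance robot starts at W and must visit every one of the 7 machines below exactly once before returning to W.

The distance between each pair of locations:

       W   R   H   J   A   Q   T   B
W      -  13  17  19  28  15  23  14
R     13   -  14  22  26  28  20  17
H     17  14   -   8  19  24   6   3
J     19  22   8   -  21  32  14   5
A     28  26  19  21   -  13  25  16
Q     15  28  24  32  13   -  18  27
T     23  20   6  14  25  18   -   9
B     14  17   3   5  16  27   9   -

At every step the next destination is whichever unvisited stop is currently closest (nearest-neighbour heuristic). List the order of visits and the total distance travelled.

At W the remaining stops are R 13, B 14, Q 15, H 17, J 19, T 23, A 28; go to R.
At R the remaining stops are H 14, B 17, T 20, J 22, A 26, Q 28; go to H.
At H the remaining stops are B 3, T 6, J 8, A 19, Q 24; go to B.
At B the remaining stops are J 5, T 9, A 16, Q 27; go to J.
At J the remaining stops are T 14, A 21, Q 32; go to T.
At T the remaining stops are Q 18, A 25; go to Q.
At Q the remaining stops are A 13; go to A.
Return A→W: 28.
Total = 13 + 14 + 3 + 5 + 14 + 18 + 13 + 28 = 108.

108 along W → R → H → B → J → T → Q → A → W.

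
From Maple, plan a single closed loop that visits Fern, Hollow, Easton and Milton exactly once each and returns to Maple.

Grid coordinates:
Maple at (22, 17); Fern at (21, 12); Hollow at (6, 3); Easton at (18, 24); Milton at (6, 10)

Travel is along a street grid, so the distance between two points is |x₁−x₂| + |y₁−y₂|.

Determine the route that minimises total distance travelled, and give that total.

Shortest round trip = 74.

With 4 stops there are 4!/2 = 12 distinct round trips (a route and its reverse cost the same).
Maple - Fern - Hollow - Easton - Milton - Maple: 6+24+33+26+23 = 112
Maple - Fern - Hollow - Milton - Easton - Maple: 6+24+7+26+11 = 74
Maple - Fern - Easton - Hollow - Milton - Maple: 6+15+33+7+23 = 84
Maple - Fern - Easton - Milton - Hollow - Maple: 6+15+26+7+30 = 84
Maple - Fern - Milton - Hollow - Easton - Maple: 6+17+7+33+11 = 74
Maple - Fern - Milton - Easton - Hollow - Maple: 6+17+26+33+30 = 112
Maple - Hollow - Fern - Easton - Milton - Maple: 30+24+15+26+23 = 118
Maple - Hollow - Fern - Milton - Easton - Maple: 30+24+17+26+11 = 108
Maple - Hollow - Easton - Fern - Milton - Maple: 30+33+15+17+23 = 118
Maple - Hollow - Milton - Fern - Easton - Maple: 30+7+17+15+11 = 80
Maple - Easton - Fern - Hollow - Milton - Maple: 11+15+24+7+23 = 80
Maple - Easton - Hollow - Fern - Milton - Maple: 11+33+24+17+23 = 108
The minimum is 74.
One optimal route: Maple → Fern → Hollow → Milton → Easton → Maple (or its reverse).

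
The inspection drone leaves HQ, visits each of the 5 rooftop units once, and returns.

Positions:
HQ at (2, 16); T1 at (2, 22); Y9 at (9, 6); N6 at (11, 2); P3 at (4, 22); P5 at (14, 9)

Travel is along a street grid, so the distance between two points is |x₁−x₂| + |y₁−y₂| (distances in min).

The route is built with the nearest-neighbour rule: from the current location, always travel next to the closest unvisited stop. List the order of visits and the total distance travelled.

At HQ the remaining stops are T1 6, P3 8, Y9 17, P5 19, N6 23; go to T1.
At T1 the remaining stops are P3 2, Y9 23, P5 25, N6 29; go to P3.
At P3 the remaining stops are Y9 21, P5 23, N6 27; go to Y9.
At Y9 the remaining stops are N6 6, P5 8; go to N6.
At N6 the remaining stops are P5 10; go to P5.
Return P5→HQ: 19.
Total = 6 + 2 + 21 + 6 + 10 + 19 = 64.

Nearest-neighbour total = 64 min; route HQ → T1 → P3 → Y9 → N6 → P5 → HQ.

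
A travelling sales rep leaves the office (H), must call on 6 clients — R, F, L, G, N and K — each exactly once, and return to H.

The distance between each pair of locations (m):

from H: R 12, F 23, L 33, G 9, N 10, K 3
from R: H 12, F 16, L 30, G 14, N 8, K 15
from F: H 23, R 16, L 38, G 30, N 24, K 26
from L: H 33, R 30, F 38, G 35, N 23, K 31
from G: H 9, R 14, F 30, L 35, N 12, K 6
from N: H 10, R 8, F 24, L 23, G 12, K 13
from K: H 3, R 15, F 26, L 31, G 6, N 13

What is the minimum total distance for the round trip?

Shortest round trip = 110 m.

There are 360 distinct closed tours to check (reversals are equivalent).
H→R→F→L→G→N→K→H: 12+16+38+35+12+13+3 = 129
H→R→F→L→G→K→N→H: 12+16+38+35+6+13+10 = 130
H→R→F→L→N→G→K→H: 12+16+38+23+12+6+3 = 110
H→R→F→L→N→K→G→H: 12+16+38+23+13+6+9 = 117
H→R→F→L→K→G→N→H: 12+16+38+31+6+12+10 = 125
H→R→F→L→K→N→G→H: 12+16+38+31+13+12+9 = 131
H→R→F→G→L→N→K→H: 12+16+30+35+23+13+3 = 132
H→R→F→G→L→K→N→H: 12+16+30+35+31+13+10 = 147
… (352 more)
The minimum is 110.
One optimal route: H → R → F → L → N → G → K → H (or its reverse).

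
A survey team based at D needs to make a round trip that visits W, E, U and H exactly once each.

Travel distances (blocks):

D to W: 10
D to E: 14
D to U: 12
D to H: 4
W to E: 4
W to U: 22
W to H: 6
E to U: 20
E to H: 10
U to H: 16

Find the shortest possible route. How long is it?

Minimum total distance: 46 blocks.

With 4 stops there are 4!/2 = 12 distinct round trips (a route and its reverse cost the same).
D-W-E-U-H-D: 10+4+20+16+4 = 54
D-W-E-H-U-D: 10+4+10+16+12 = 52
D-W-U-E-H-D: 10+22+20+10+4 = 66
D-W-U-H-E-D: 10+22+16+10+14 = 72
D-W-H-E-U-D: 10+6+10+20+12 = 58
D-W-H-U-E-D: 10+6+16+20+14 = 66
D-E-W-U-H-D: 14+4+22+16+4 = 60
D-E-W-H-U-D: 14+4+6+16+12 = 52
D-E-U-W-H-D: 14+20+22+6+4 = 66
D-E-H-W-U-D: 14+10+6+22+12 = 64
D-U-W-E-H-D: 12+22+4+10+4 = 52
D-U-E-W-H-D: 12+20+4+6+4 = 46
The minimum is 46.
One optimal route: D → U → E → W → H → D (or its reverse).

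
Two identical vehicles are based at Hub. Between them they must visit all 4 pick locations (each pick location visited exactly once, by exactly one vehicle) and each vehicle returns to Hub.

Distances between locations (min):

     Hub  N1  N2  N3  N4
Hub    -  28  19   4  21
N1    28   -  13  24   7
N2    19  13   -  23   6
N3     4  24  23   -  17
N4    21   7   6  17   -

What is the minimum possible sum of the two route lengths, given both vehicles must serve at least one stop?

Minimum combined distance: 68 min.

There are 2^3 − 1 = 7 ways to divide the 4 stops into two non-empty groups. For each, the best each vehicle can do is its own shortest tour through its group:
  {N1} + {N2, N3, N4}: 56 + 46 = 102
  {N2} + {N1, N3, N4}: 38 + 56 = 94
  {N1, N2} + {N3, N4}: 60 + 42 = 102
  {N3} + {N1, N2, N4}: 8 + 60 = 68
  {N1, N3} + {N2, N4}: 56 + 46 = 102
  {N2, N3} + {N1, N4}: 46 + 56 = 102
  … (7 splits in total)
Best: vehicle 1 Hub → N3 → Hub = 8; vehicle 2 Hub → N1 → N4 → N2 → Hub = 60; combined 68.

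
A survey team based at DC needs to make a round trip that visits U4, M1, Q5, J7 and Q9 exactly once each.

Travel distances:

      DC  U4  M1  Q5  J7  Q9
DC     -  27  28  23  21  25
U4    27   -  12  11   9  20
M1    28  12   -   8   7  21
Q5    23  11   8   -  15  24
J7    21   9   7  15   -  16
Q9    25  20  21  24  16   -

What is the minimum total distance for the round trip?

DC → U4 → M1 → Q5 → J7 → Q9 → DC: 27+12+8+15+16+25 = 103
DC → U4 → M1 → Q5 → Q9 → J7 → DC: 27+12+8+24+16+21 = 108
DC → U4 → M1 → J7 → Q5 → Q9 → DC: 27+12+7+15+24+25 = 110
DC → U4 → M1 → J7 → Q9 → Q5 → DC: 27+12+7+16+24+23 = 109
DC → U4 → M1 → Q9 → Q5 → J7 → DC: 27+12+21+24+15+21 = 120
DC → U4 → M1 → Q9 → J7 → Q5 → DC: 27+12+21+16+15+23 = 114
DC → U4 → Q5 → M1 → J7 → Q9 → DC: 27+11+8+7+16+25 = 94
DC → U4 → Q5 → M1 → Q9 → J7 → DC: 27+11+8+21+16+21 = 104
DC → U4 → Q5 → J7 → M1 → Q9 → DC: 27+11+15+7+21+25 = 106
DC → U4 → Q5 → J7 → Q9 → M1 → DC: 27+11+15+16+21+28 = 118
DC → U4 → Q5 → Q9 → M1 → J7 → DC: 27+11+24+21+7+21 = 111
DC → U4 → Q5 → Q9 → J7 → M1 → DC: 27+11+24+16+7+28 = 113
DC → U4 → J7 → M1 → Q5 → Q9 → DC: 27+9+7+8+24+25 = 100
DC → U4 → J7 → M1 → Q9 → Q5 → DC: 27+9+7+21+24+23 = 111
… (46 more)
DC → Q5 → M1 → J7 → U4 → Q9 → DC: 23+8+7+9+20+25 = 92  ← best
The minimum is 92.
One optimal route: DC → Q5 → M1 → J7 → U4 → Q9 → DC (or its reverse).

92 — the shortest possible round trip.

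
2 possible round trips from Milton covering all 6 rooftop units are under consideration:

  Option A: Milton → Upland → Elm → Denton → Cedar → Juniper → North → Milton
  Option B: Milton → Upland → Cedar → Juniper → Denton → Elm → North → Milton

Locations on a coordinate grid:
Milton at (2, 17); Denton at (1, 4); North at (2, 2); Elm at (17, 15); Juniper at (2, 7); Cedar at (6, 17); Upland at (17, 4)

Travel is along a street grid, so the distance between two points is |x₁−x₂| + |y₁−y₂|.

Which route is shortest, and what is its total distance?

Option A: 28 + 11 + 27 + 18 + 14 + 5 + 15 = 118
Option B: 28 + 24 + 14 + 4 + 27 + 28 + 15 = 140

118 — Option A is the shortest.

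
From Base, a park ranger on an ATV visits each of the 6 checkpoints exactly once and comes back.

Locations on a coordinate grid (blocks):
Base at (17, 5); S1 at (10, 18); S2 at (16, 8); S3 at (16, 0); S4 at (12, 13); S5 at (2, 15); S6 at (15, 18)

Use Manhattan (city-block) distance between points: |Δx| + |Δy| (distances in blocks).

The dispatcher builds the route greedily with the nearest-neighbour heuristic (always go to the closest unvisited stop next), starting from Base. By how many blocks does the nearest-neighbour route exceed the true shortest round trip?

Base: S2=4, S3=6, S4=13, S6=15, S1=20, S5=25 ⇒ S2
S2: S3=8, S4=9, S6=11, S1=16, S5=21 ⇒ S3
S3: S4=17, S6=19, S1=24, S5=29 ⇒ S4
S4: S1=7, S6=8, S5=12 ⇒ S1
S1: S6=5, S5=11 ⇒ S6
S6: S5=16 ⇒ S5
NN route Base → S2 → S3 → S4 → S1 → S6 → S5 → Base costs 82.
Optimal: Base → S2 → S4 → S5 → S1 → S6 → S3 → Base costs 66 (by enumerating all 360 distinct tours).
Excess = 82 − 66 = 16.

16 blocks longer than the optimal tour.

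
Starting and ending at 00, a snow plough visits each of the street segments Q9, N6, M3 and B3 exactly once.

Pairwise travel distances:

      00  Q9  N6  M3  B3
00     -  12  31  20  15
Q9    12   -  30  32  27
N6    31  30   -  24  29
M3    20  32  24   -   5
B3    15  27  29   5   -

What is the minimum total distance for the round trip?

There are 12 distinct closed tours to check (reversals are equivalent).
00→Q9→N6→M3→B3→00: 12+30+24+5+15 = 86
00→Q9→N6→B3→M3→00: 12+30+29+5+20 = 96
00→Q9→M3→N6→B3→00: 12+32+24+29+15 = 112
00→Q9→M3→B3→N6→00: 12+32+5+29+31 = 109
00→Q9→B3→N6→M3→00: 12+27+29+24+20 = 112
00→Q9→B3→M3→N6→00: 12+27+5+24+31 = 99
00→N6→Q9→M3→B3→00: 31+30+32+5+15 = 113
00→N6→Q9→B3→M3→00: 31+30+27+5+20 = 113
00→N6→M3→Q9→B3→00: 31+24+32+27+15 = 129
00→N6→B3→Q9→M3→00: 31+29+27+32+20 = 139
00→M3→Q9→N6→B3→00: 20+32+30+29+15 = 126
00→M3→N6→Q9→B3→00: 20+24+30+27+15 = 116
The minimum is 86.
One optimal route: 00 → Q9 → N6 → M3 → B3 → 00 (or its reverse).

86 — the shortest possible round trip.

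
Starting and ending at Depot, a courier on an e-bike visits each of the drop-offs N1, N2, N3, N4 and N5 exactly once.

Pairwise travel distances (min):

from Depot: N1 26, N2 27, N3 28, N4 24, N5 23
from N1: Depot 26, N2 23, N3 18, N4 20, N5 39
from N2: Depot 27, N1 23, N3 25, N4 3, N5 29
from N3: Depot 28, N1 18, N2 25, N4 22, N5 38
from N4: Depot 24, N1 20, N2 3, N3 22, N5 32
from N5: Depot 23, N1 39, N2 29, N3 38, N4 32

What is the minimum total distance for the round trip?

Depot→N1→N2→N3→N4→N5→Depot: 26+23+25+22+32+23 = 151
Depot→N1→N2→N3→N5→N4→Depot: 26+23+25+38+32+24 = 168
Depot→N1→N2→N4→N3→N5→Depot: 26+23+3+22+38+23 = 135
Depot→N1→N2→N4→N5→N3→Depot: 26+23+3+32+38+28 = 150
Depot→N1→N2→N5→N3→N4→Depot: 26+23+29+38+22+24 = 162
Depot→N1→N2→N5→N4→N3→Depot: 26+23+29+32+22+28 = 160
Depot→N1→N3→N2→N4→N5→Depot: 26+18+25+3+32+23 = 127
Depot→N1→N3→N2→N5→N4→Depot: 26+18+25+29+32+24 = 154
Depot→N1→N3→N4→N2→N5→Depot: 26+18+22+3+29+23 = 121
Depot→N1→N3→N4→N5→N2→Depot: 26+18+22+32+29+27 = 154
Depot→N1→N3→N5→N2→N4→Depot: 26+18+38+29+3+24 = 138
Depot→N1→N3→N5→N4→N2→Depot: 26+18+38+32+3+27 = 144
Depot→N1→N4→N2→N3→N5→Depot: 26+20+3+25+38+23 = 135
Depot→N1→N4→N2→N5→N3→Depot: 26+20+3+29+38+28 = 144
… (46 more)
The minimum is 121.
One optimal route: Depot → N1 → N3 → N4 → N2 → N5 → Depot (or its reverse).

Shortest round trip = 121 min.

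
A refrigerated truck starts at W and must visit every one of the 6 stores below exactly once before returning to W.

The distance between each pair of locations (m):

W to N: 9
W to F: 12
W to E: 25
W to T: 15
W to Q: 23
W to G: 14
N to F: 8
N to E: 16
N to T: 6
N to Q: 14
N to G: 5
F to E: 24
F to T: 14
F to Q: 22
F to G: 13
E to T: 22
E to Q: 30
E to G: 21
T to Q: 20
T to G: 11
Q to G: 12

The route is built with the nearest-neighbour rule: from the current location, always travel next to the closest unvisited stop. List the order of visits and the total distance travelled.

Total distance 116 m via the nearest-neighbour route W → N → G → T → F → Q → E → W.

From W: distances to unvisited — N=9, F=12, G=14, T=15, Q=23, E=25. Nearest is N (9).
From N: distances to unvisited — G=5, T=6, F=8, Q=14, E=16. Nearest is G (5).
From G: distances to unvisited — T=11, Q=12, F=13, E=21. Nearest is T (11).
From T: distances to unvisited — F=14, Q=20, E=22. Nearest is F (14).
From F: distances to unvisited — Q=22, E=24. Nearest is Q (22).
From Q: distances to unvisited — E=30. Nearest is E (30).
Return E→W: 25.
Total = 9 + 5 + 11 + 14 + 22 + 30 + 25 = 116.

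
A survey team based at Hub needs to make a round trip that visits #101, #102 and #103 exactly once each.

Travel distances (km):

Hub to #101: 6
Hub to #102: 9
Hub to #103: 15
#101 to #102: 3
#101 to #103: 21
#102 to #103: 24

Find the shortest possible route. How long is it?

There are 3 distinct closed tours to check (reversals are equivalent).
Hub → #101 → #102 → #103 → Hub: 6+3+24+15 = 48
Hub → #101 → #103 → #102 → Hub: 6+21+24+9 = 60
Hub → #102 → #101 → #103 → Hub: 9+3+21+15 = 48
The minimum is 48.
One optimal route: Hub → #101 → #102 → #103 → Hub (or its reverse).

Minimum total distance: 48 km.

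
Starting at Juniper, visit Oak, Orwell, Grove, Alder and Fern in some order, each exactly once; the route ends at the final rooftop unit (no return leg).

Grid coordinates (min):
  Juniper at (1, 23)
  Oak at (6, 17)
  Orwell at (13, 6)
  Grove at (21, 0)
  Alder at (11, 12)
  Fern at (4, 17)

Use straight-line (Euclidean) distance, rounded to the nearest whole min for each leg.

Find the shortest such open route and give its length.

There are 5! = 120 possible orderings.
Juniper - Oak - Orwell - Grove - Alder - Fern: 8+13+10+16+9 = 56
Juniper - Oak - Orwell - Grove - Fern - Alder: 8+13+10+24+9 = 64
Juniper - Oak - Orwell - Alder - Grove - Fern: 8+13+6+16+24 = 67
Juniper - Oak - Orwell - Alder - Fern - Grove: 8+13+6+9+24 = 60
Juniper - Oak - Orwell - Fern - Grove - Alder: 8+13+14+24+16 = 75
Juniper - Oak - Orwell - Fern - Alder - Grove: 8+13+14+9+16 = 60
Juniper - Oak - Grove - Orwell - Alder - Fern: 8+23+10+6+9 = 56
Juniper - Oak - Grove - Orwell - Fern - Alder: 8+23+10+14+9 = 64
Juniper - Oak - Grove - Alder - Orwell - Fern: 8+23+16+6+14 = 67
Juniper - Oak - Grove - Alder - Fern - Orwell: 8+23+16+9+14 = 70
Juniper - Oak - Grove - Fern - Orwell - Alder: 8+23+24+14+6 = 75
Juniper - Oak - Grove - Fern - Alder - Orwell: 8+23+24+9+6 = 70
Juniper - Oak - Alder - Orwell - Grove - Fern: 8+7+6+10+24 = 55
Juniper - Oak - Alder - Orwell - Fern - Grove: 8+7+6+14+24 = 59
… (106 more)
Juniper - Fern - Oak - Alder - Orwell - Grove: 7+2+7+6+10 = 32  ← best
The minimum is 32.
One shortest path: Juniper → Fern → Oak → Alder → Orwell → Grove.

32 min — the minimum one-way total.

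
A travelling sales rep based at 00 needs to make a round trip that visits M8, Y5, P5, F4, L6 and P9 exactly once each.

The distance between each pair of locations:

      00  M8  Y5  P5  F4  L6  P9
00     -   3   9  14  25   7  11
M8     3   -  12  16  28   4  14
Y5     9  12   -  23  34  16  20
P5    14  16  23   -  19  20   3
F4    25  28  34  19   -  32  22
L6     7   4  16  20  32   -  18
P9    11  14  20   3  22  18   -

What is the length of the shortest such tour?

There are 360 distinct closed tours to check (reversals are equivalent).
00-M8-Y5-P5-F4-L6-P9-00: 3+12+23+19+32+18+11 = 118
00-M8-Y5-P5-F4-P9-L6-00: 3+12+23+19+22+18+7 = 104
00-M8-Y5-P5-L6-F4-P9-00: 3+12+23+20+32+22+11 = 123
00-M8-Y5-P5-L6-P9-F4-00: 3+12+23+20+18+22+25 = 123
00-M8-Y5-P5-P9-F4-L6-00: 3+12+23+3+22+32+7 = 102
00-M8-Y5-P5-P9-L6-F4-00: 3+12+23+3+18+32+25 = 116
00-M8-Y5-F4-P5-L6-P9-00: 3+12+34+19+20+18+11 = 117
00-M8-Y5-F4-P5-P9-L6-00: 3+12+34+19+3+18+7 = 96
… (352 more)
00-M8-L6-Y5-F4-P5-P9-00: 3+4+16+34+19+3+11 = 90  ← best
The minimum is 90.
One optimal route: 00 → M8 → L6 → Y5 → F4 → P5 → P9 → 00 (or its reverse).

90 — the shortest possible round trip.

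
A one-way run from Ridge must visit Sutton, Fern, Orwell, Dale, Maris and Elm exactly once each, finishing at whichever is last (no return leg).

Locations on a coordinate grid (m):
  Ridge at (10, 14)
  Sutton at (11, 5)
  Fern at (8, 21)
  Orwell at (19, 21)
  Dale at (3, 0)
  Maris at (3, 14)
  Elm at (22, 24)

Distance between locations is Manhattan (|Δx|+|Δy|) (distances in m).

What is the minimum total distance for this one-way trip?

There are 6! = 720 possible orderings.
Ridge - Sutton - Fern - Orwell - Dale - Maris - Elm: 10+19+11+37+14+29 = 120
Ridge - Sutton - Fern - Orwell - Dale - Elm - Maris: 10+19+11+37+43+29 = 149
Ridge - Sutton - Fern - Orwell - Maris - Dale - Elm: 10+19+11+23+14+43 = 120
Ridge - Sutton - Fern - Orwell - Maris - Elm - Dale: 10+19+11+23+29+43 = 135
Ridge - Sutton - Fern - Orwell - Elm - Dale - Maris: 10+19+11+6+43+14 = 103
Ridge - Sutton - Fern - Orwell - Elm - Maris - Dale: 10+19+11+6+29+14 = 89
Ridge - Sutton - Fern - Dale - Orwell - Maris - Elm: 10+19+26+37+23+29 = 144
Ridge - Sutton - Fern - Dale - Orwell - Elm - Maris: 10+19+26+37+6+29 = 127
… (712 more)
Ridge - Sutton - Dale - Maris - Fern - Orwell - Elm: 10+13+14+12+11+6 = 66  ← best
The minimum is 66.
One shortest path: Ridge → Sutton → Dale → Maris → Fern → Orwell → Elm.

Minimum one-way distance = 66 m.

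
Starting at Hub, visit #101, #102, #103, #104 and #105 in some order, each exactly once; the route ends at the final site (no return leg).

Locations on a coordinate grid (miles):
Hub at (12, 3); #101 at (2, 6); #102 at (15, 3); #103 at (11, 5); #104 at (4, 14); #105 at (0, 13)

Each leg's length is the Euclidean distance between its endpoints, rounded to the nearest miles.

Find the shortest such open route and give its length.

There are 5! = 120 possible orderings.
Hub - #101 - #102 - #103 - #104 - #105: 10+13+4+11+4 = 42
Hub - #101 - #102 - #103 - #105 - #104: 10+13+4+14+4 = 45
Hub - #101 - #102 - #104 - #103 - #105: 10+13+16+11+14 = 64
Hub - #101 - #102 - #104 - #105 - #103: 10+13+16+4+14 = 57
Hub - #101 - #102 - #105 - #103 - #104: 10+13+18+14+11 = 66
Hub - #101 - #102 - #105 - #104 - #103: 10+13+18+4+11 = 56
Hub - #101 - #103 - #102 - #104 - #105: 10+9+4+16+4 = 43
Hub - #101 - #103 - #102 - #105 - #104: 10+9+4+18+4 = 45
Hub - #101 - #103 - #104 - #102 - #105: 10+9+11+16+18 = 64
Hub - #101 - #103 - #104 - #105 - #102: 10+9+11+4+18 = 52
Hub - #101 - #103 - #105 - #102 - #104: 10+9+14+18+16 = 67
Hub - #101 - #103 - #105 - #104 - #102: 10+9+14+4+16 = 53
Hub - #101 - #104 - #102 - #103 - #105: 10+8+16+4+14 = 52
Hub - #101 - #104 - #102 - #105 - #103: 10+8+16+18+14 = 66
… (106 more)
Hub - #102 - #103 - #101 - #105 - #104: 3+4+9+7+4 = 27  ← best
The minimum is 27.
One shortest path: Hub → #102 → #103 → #101 → #105 → #104.

Shortest open route: 27 miles.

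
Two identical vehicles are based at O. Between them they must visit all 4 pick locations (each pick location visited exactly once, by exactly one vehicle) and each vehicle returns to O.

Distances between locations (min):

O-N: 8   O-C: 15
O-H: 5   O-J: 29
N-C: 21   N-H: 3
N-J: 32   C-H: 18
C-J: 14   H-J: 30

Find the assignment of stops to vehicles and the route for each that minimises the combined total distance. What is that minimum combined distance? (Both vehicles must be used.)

Check every non-empty split of the stops between the two vehicles; for each half take its own optimal tour:
  {N} + {C, H, J}: 16 + 64 = 80
  {C} + {N, H, J}: 30 + 69 = 99
  {N, C} + {H, J}: 44 + 64 = 108
  {H} + {N, C, J}: 10 + 69 = 79
  {N, H} + {C, J}: 16 + 58 = 74
  {C, H} + {N, J}: 38 + 69 = 107
  … (7 splits in total)
Best: vehicle 1 O → N → H → O = 16; vehicle 2 O → C → J → O = 58; combined 74.

74 min — the smallest possible combined total.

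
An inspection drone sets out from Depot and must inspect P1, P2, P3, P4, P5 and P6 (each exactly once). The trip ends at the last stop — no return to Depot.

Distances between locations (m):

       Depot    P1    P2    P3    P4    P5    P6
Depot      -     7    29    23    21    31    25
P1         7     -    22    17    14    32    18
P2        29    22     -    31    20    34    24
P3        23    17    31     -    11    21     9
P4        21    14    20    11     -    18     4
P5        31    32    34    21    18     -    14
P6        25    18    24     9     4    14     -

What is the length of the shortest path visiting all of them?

83 m — the minimum one-way total.

There are 6! = 720 possible orderings.
Depot → P1 → P2 → P3 → P4 → P5 → P6: 7+22+31+11+18+14 = 103
Depot → P1 → P2 → P3 → P4 → P6 → P5: 7+22+31+11+4+14 = 89
Depot → P1 → P2 → P3 → P5 → P4 → P6: 7+22+31+21+18+4 = 103
Depot → P1 → P2 → P3 → P5 → P6 → P4: 7+22+31+21+14+4 = 99
Depot → P1 → P2 → P3 → P6 → P4 → P5: 7+22+31+9+4+18 = 91
Depot → P1 → P2 → P3 → P6 → P5 → P4: 7+22+31+9+14+18 = 101
Depot → P1 → P2 → P4 → P3 → P5 → P6: 7+22+20+11+21+14 = 95
Depot → P1 → P2 → P4 → P3 → P6 → P5: 7+22+20+11+9+14 = 83
… (712 more)
The minimum is 83.
One shortest path: Depot → P1 → P2 → P4 → P3 → P6 → P5.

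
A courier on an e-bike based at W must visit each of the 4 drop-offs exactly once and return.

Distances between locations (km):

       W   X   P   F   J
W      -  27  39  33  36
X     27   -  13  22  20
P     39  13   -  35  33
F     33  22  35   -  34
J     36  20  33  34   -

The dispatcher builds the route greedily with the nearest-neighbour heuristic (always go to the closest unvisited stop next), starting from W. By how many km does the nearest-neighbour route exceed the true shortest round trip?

W: X=27, F=33, J=36, P=39 ⇒ X
X: P=13, J=20, F=22 ⇒ P
P: J=33, F=35 ⇒ J
J: F=34 ⇒ F
NN route W → X → P → J → F → W costs 140.
Optimal: W → F → X → P → J → W costs 137 (by enumerating all 12 distinct tours).
Excess = 140 − 137 = 3.

The nearest-neighbour route is 3 km longer than optimal.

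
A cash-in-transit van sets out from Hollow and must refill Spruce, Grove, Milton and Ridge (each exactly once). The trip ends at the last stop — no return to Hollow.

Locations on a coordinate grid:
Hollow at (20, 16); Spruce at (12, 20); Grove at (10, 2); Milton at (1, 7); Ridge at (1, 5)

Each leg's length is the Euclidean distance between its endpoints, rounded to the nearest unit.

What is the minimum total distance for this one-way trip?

There are 4! = 24 possible orderings.
Hollow → Spruce → Grove → Milton → Ridge: 9+18+10+2 = 39
Hollow → Spruce → Grove → Ridge → Milton: 9+18+9+2 = 38
Hollow → Spruce → Milton → Grove → Ridge: 9+17+10+9 = 45
Hollow → Spruce → Milton → Ridge → Grove: 9+17+2+9 = 37
Hollow → Spruce → Ridge → Grove → Milton: 9+19+9+10 = 47
Hollow → Spruce → Ridge → Milton → Grove: 9+19+2+10 = 40
Hollow → Grove → Spruce → Milton → Ridge: 17+18+17+2 = 54
Hollow → Grove → Spruce → Ridge → Milton: 17+18+19+2 = 56
Hollow → Grove → Milton → Spruce → Ridge: 17+10+17+19 = 63
Hollow → Grove → Milton → Ridge → Spruce: 17+10+2+19 = 48
Hollow → Grove → Ridge → Spruce → Milton: 17+9+19+17 = 62
Hollow → Grove → Ridge → Milton → Spruce: 17+9+2+17 = 45
Hollow → Milton → Spruce → Grove → Ridge: 21+17+18+9 = 65
Hollow → Milton → Spruce → Ridge → Grove: 21+17+19+9 = 66
… (10 more)
The minimum is 37.
One shortest path: Hollow → Spruce → Milton → Ridge → Grove.

Minimum one-way distance = 37.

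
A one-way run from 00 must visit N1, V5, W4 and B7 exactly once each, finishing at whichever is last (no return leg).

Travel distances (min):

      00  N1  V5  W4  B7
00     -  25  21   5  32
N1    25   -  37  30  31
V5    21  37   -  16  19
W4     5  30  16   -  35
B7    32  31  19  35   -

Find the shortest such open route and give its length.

Shortest open route: 71 min.

There are 4! = 24 possible orderings.
00 → N1 → V5 → W4 → B7: 25+37+16+35 = 113
00 → N1 → V5 → B7 → W4: 25+37+19+35 = 116
00 → N1 → W4 → V5 → B7: 25+30+16+19 = 90
00 → N1 → W4 → B7 → V5: 25+30+35+19 = 109
00 → N1 → B7 → V5 → W4: 25+31+19+16 = 91
00 → N1 → B7 → W4 → V5: 25+31+35+16 = 107
00 → V5 → N1 → W4 → B7: 21+37+30+35 = 123
00 → V5 → N1 → B7 → W4: 21+37+31+35 = 124
00 → V5 → W4 → N1 → B7: 21+16+30+31 = 98
00 → V5 → W4 → B7 → N1: 21+16+35+31 = 103
00 → V5 → B7 → N1 → W4: 21+19+31+30 = 101
00 → V5 → B7 → W4 → N1: 21+19+35+30 = 105
00 → W4 → N1 → V5 → B7: 5+30+37+19 = 91
00 → W4 → N1 → B7 → V5: 5+30+31+19 = 85
… (10 more)
00 → W4 → V5 → B7 → N1: 5+16+19+31 = 71  ← best
The minimum is 71.
One shortest path: 00 → W4 → V5 → B7 → N1.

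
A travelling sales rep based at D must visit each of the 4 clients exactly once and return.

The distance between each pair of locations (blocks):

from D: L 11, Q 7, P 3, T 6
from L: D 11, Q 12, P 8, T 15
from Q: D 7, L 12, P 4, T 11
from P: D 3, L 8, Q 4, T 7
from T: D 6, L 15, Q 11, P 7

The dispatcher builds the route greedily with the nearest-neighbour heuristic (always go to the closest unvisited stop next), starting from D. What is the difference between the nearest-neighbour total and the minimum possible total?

D: P=3, T=6, Q=7, L=11 ⇒ P
P: Q=4, T=7, L=8 ⇒ Q
Q: T=11, L=12 ⇒ T
T: L=15 ⇒ L
NN route D → P → Q → T → L → D costs 44.
Optimal: D → L → Q → P → T → D costs 40 (by enumerating all 12 distinct tours).
Excess = 44 − 40 = 4.

Excess over optimum: 4 blocks.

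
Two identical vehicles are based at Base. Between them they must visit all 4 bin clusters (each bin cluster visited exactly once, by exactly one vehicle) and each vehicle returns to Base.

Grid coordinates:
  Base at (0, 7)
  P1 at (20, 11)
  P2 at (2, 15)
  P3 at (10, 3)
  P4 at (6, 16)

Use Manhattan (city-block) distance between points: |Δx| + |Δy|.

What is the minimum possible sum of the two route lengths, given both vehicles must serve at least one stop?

Minimum combined distance: 86.

Check every non-empty split of the stops between the two vehicles; for each half take its own optimal tour:
  {P1} + {P2, P3, P4}: 48 + 46 = 94
  {P2} + {P1, P3, P4}: 20 + 66 = 86
  {P1, P2} + {P3, P4}: 56 + 46 = 102
  {P3} + {P1, P2, P4}: 28 + 58 = 86
  {P1, P3} + {P2, P4}: 56 + 30 = 86
  {P2, P3} + {P1, P4}: 44 + 58 = 102
  … (7 splits in total)
Best: vehicle 1 Base → P2 → Base = 20; vehicle 2 Base → P3 → P1 → P4 → Base = 66; combined 86.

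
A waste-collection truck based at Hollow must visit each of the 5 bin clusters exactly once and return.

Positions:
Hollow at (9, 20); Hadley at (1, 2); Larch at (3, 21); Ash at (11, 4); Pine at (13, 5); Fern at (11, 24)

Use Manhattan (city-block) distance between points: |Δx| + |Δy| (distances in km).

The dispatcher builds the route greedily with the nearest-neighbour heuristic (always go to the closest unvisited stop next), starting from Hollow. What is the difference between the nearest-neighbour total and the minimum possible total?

2 km longer than the optimal tour.

From Hollow: Fern=6, Larch=7, Ash=18, Pine=19, Hadley=26 → choose Fern (6).
From Fern: Larch=11, Ash=20, Pine=21, Hadley=32 → choose Larch (11).
From Larch: Hadley=21, Ash=25, Pine=26 → choose Hadley (21).
From Hadley: Ash=12, Pine=15 → choose Ash (12).
From Ash: Pine=3 → choose Pine (3).
NN route Hollow → Fern → Larch → Hadley → Ash → Pine → Hollow costs 72.
Optimal: Hollow → Larch → Hadley → Ash → Pine → Fern → Hollow costs 70 (by enumerating all 60 distinct tours).
Excess = 72 − 70 = 2.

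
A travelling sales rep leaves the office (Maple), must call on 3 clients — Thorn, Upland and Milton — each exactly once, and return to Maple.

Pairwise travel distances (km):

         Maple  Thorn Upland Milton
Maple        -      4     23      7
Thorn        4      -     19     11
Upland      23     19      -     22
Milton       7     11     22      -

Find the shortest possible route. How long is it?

Maple → Thorn → Upland → Milton → Maple: 4+19+22+7 = 52
Maple → Thorn → Milton → Upland → Maple: 4+11+22+23 = 60
Maple → Upland → Thorn → Milton → Maple: 23+19+11+7 = 60
The minimum is 52.
One optimal route: Maple → Thorn → Upland → Milton → Maple (or its reverse).

Minimum total distance: 52 km.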